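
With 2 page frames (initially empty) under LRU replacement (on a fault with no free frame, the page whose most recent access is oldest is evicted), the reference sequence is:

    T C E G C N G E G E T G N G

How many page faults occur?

T: miss, frames (T)
C: miss, frames (T C)
E: miss, evict T, frames (C E)
G: miss, evict C, frames (E G)
C: miss, evict E, frames (G C)
N: miss, evict G, frames (C N)
G: miss, evict C, frames (N G)
E: miss, evict N, frames (G E)
G: hit
E: hit
T: miss, evict G, frames (E T)
G: miss, evict E, frames (T G)
N: miss, evict T, frames (G N)
G: hit
Page faults: 11.

11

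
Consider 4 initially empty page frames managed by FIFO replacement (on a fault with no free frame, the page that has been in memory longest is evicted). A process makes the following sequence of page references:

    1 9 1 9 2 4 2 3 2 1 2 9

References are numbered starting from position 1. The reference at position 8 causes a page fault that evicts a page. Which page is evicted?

pos 1: 1: fault, frames {1}
pos 2: 9: fault, frames {1,9}
pos 3: 1: hit
pos 4: 9: hit
pos 5: 2: fault, frames {1,9,2}
pos 6: 4: fault, frames {1,9,2,4}
pos 7: 2: hit
pos 8: 3: fault, evict 1, frames {9,2,4,3}
At position 8, page 1 is evicted.

1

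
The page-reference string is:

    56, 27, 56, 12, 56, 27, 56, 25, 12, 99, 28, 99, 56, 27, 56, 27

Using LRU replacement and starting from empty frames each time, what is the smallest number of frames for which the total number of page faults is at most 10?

f=1: 16 faults
f=2: 10 faults
f=3: 9 faults
f=4: 8 faults
f=5: 7 faults
f=6: 6 faults
Smallest f with faults ≤ 10 is 2.

2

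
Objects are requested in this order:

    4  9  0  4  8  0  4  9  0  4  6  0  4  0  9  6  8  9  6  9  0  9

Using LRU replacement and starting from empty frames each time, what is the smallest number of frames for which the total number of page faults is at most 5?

f=1: 22 faults
f=2: 19 faults
f=3: 10 faults
f=4: 6 faults
f=5: 5 faults
Smallest f with faults ≤ 5 is 5.

5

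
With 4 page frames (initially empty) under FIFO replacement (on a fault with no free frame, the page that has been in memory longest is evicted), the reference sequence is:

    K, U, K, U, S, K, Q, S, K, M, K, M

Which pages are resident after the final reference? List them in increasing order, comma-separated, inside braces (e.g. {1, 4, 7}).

{K, M, Q, S}

K → fault, frames [K]
U → fault, frames [K, U]
K → hit
U → hit
S → fault, frames [K, U, S]
K → hit
Q → fault, frames [K, U, S, Q]
S → hit
K → hit
M → fault, evict K, frames [U, S, Q, M]
K → fault, evict U, frames [S, Q, M, K]
M → hit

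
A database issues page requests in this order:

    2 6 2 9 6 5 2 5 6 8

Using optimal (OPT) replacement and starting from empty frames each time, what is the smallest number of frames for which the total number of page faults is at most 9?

2

f=1: 10 faults
f=2: 7 faults
f=3: 5 faults
f=4: 5 faults
f=5: 5 faults
Smallest f with faults ≤ 9 is 2.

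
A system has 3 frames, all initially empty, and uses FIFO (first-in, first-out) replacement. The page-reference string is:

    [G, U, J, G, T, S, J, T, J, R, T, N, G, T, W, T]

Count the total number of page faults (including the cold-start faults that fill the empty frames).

10

G -> miss, frames {G}
U -> miss, frames {G,U}
J -> miss, frames {G,U,J}
G -> hit
T -> miss, evict G, frames {U,J,T}
S -> miss, evict U, frames {J,T,S}
J -> hit
T -> hit
J -> hit
R -> miss, evict J, frames {T,S,R}
T -> hit
N -> miss, evict T, frames {S,R,N}
G -> miss, evict S, frames {R,N,G}
T -> miss, evict R, frames {N,G,T}
W -> miss, evict N, frames {G,T,W}
T -> hit
Page faults: 10.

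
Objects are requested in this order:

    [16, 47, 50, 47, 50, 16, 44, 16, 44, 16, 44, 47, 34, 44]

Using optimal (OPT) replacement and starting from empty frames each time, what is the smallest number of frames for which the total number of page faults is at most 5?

3

f=1: 14 faults
f=2: 7 faults
f=3: 5 faults
f=4: 5 faults
f=5: 5 faults
Smallest f with faults ≤ 5 is 3.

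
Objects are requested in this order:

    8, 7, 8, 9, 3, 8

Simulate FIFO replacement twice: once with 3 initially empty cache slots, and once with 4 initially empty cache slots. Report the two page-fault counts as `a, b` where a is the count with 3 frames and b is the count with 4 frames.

5, 4

3 frames: F F . F F F → 5 faults.
4 frames: F F . F F . → 4 faults.
4 < 5: adding a frame reduced faults, as is typical.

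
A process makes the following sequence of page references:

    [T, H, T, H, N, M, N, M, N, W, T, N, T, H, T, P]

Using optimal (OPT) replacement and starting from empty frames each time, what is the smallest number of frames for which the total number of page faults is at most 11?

2

f=1: 16 faults
f=2: 8 faults
f=3: 7 faults
f=4: 6 faults
f=5: 6 faults
f=6: 6 faults
Smallest f with faults ≤ 11 is 2.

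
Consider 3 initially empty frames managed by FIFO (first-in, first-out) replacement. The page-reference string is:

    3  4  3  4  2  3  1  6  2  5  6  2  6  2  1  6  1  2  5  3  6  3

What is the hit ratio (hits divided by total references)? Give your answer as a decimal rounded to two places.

0.50

3: fault, frames {3}
4: fault, frames {3,4}
3: hit
4: hit
2: fault, frames {3,4,2}
3: hit
1: fault, evict 3, frames {4,2,1}
6: fault, evict 4, frames {2,1,6}
2: hit
5: fault, evict 2, frames {1,6,5}
6: hit
2: fault, evict 1, frames {6,5,2}
6: hit
2: hit
1: fault, evict 6, frames {5,2,1}
6: fault, evict 5, frames {2,1,6}
1: hit
2: hit
5: fault, evict 2, frames {1,6,5}
3: fault, evict 1, frames {6,5,3}
6: hit
3: hit
Hits: 11 of 22 references → 11/22 = 0.5000.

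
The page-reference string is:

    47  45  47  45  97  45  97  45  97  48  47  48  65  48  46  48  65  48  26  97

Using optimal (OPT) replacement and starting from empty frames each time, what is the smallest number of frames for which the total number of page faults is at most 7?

4

f=1: 20 faults
f=2: 10 faults
f=3: 8 faults
f=4: 7 faults
f=5: 7 faults
f=6: 7 faults
f=7: 7 faults
Smallest f with faults ≤ 7 is 4.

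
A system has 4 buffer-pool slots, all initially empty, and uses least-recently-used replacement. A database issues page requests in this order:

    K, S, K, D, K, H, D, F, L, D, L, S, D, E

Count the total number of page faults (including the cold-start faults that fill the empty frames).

K -> miss, frames [K]
S -> miss, frames [K, S]
K -> hit
D -> miss, frames [S, K, D]
K -> hit
H -> miss, frames [S, D, K, H]
D -> hit
F -> miss, evict S, frames [K, H, D, F]
L -> miss, evict K, frames [H, D, F, L]
D -> hit
L -> hit
S -> miss, evict H, frames [F, D, L, S]
D -> hit
E -> miss, evict F, frames [L, S, D, E]
Page faults: 8.

8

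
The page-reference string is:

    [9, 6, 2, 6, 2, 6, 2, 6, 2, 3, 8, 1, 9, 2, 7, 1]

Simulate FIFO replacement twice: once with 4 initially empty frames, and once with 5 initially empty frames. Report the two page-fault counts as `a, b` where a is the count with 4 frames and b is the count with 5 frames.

9, 8

4 frames: F F F . . . . . . F F F F F F . → 9 faults.
5 frames: F F F . . . . . . F F F F . F . → 8 faults.
8 < 9: adding a frame reduced faults, as is typical.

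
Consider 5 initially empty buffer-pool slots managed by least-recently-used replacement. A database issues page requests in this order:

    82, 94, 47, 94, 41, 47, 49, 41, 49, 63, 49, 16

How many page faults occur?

7

82 → fault, frames [82]
94 → fault, frames [82, 94]
47 → fault, frames [82, 94, 47]
94 → hit
41 → fault, frames [82, 47, 94, 41]
47 → hit
49 → fault, frames [82, 94, 41, 47, 49]
41 → hit
49 → hit
63 → fault, evict 82, frames [94, 47, 41, 49, 63]
49 → hit
16 → fault, evict 94, frames [47, 41, 63, 49, 16]
Page faults: 7.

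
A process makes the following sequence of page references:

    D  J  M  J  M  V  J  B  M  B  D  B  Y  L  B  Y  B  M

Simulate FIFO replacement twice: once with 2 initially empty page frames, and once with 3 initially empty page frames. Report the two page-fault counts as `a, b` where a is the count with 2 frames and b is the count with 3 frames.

2 frames: F F F . . F F F F . F F F F F F . F → 14 faults.
3 frames: F F F . . F . F . . F . F F F . . F → 10 faults.
10 < 14: adding a frame reduced faults, as is typical.

14, 10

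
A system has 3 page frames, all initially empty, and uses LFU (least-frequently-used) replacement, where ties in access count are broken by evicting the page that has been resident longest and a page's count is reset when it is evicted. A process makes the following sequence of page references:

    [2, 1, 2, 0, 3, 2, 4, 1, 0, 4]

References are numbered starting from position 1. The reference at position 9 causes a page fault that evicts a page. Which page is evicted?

pos 1: 2 → fault, frames (2)
pos 2: 1 → fault, frames (2 1)
pos 3: 2 → hit
pos 4: 0 → fault, frames (2 1 0)
pos 5: 3 → fault, evict 1, frames (2 0 3)
pos 6: 2 → hit
pos 7: 4 → fault, evict 0, frames (2 3 4)
pos 8: 1 → fault, evict 3, frames (2 4 1)
pos 9: 0 → fault, evict 4, frames (2 1 0)
At position 9, page 4 is evicted.

4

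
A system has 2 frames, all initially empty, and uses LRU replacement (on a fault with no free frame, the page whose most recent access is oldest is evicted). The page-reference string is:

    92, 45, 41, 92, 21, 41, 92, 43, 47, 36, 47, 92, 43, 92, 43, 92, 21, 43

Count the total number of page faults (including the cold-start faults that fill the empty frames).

14

92: fault, frames [92]
45: fault, frames [92, 45]
41: fault, evict 92, frames [45, 41]
92: fault, evict 45, frames [41, 92]
21: fault, evict 41, frames [92, 21]
41: fault, evict 92, frames [21, 41]
92: fault, evict 21, frames [41, 92]
43: fault, evict 41, frames [92, 43]
47: fault, evict 92, frames [43, 47]
36: fault, evict 43, frames [47, 36]
47: hit
92: fault, evict 36, frames [47, 92]
43: fault, evict 47, frames [92, 43]
92: hit
43: hit
92: hit
21: fault, evict 43, frames [92, 21]
43: fault, evict 92, frames [21, 43]
Page faults: 14.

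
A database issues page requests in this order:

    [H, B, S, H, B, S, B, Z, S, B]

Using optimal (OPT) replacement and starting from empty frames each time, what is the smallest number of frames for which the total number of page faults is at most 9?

2

f=1: 10 faults
f=2: 6 faults
f=3: 4 faults
f=4: 4 faults
Smallest f with faults ≤ 9 is 2.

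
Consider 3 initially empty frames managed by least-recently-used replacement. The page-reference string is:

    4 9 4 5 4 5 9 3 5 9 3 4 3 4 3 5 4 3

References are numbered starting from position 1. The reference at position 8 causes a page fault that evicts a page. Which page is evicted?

pos 1: 4 -> fault, frames (4)
pos 2: 9 -> fault, frames (4 9)
pos 3: 4 -> hit
pos 4: 5 -> fault, frames (9 4 5)
pos 5: 4 -> hit
pos 6: 5 -> hit
pos 7: 9 -> hit
pos 8: 3 -> fault, evict 4, frames (5 9 3)
At position 8, page 4 is evicted.

4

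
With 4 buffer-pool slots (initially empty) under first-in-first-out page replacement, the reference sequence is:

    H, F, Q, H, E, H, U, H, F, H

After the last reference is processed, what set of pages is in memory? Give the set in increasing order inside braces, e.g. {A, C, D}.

{E, F, H, U}

H → fault, frames (H)
F → fault, frames (H F)
Q → fault, frames (H F Q)
H → hit
E → fault, frames (H F Q E)
H → hit
U → fault, evict H, frames (F Q E U)
H → fault, evict F, frames (Q E U H)
F → fault, evict Q, frames (E U H F)
H → hit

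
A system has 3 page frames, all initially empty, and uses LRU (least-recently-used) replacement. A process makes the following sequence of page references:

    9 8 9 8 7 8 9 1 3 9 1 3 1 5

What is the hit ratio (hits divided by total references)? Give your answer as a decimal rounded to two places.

0.57

9: miss, frames [9]
8: miss, frames [9, 8]
9: hit
8: hit
7: miss, frames [9, 8, 7]
8: hit
9: hit
1: miss, evict 7, frames [8, 9, 1]
3: miss, evict 8, frames [9, 1, 3]
9: hit
1: hit
3: hit
1: hit
5: miss, evict 9, frames [3, 1, 5]
Hits: 8 of 14 references → 8/14 = 0.5714.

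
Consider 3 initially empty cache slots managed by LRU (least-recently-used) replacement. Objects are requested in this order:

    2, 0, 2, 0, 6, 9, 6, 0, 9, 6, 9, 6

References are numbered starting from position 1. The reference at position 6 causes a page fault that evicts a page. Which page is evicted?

2

pos 1: 2: fault, frames {2}
pos 2: 0: fault, frames {2,0}
pos 3: 2: hit
pos 4: 0: hit
pos 5: 6: fault, frames {2,0,6}
pos 6: 9: fault, evict 2, frames {0,6,9}
At position 6, page 2 is evicted.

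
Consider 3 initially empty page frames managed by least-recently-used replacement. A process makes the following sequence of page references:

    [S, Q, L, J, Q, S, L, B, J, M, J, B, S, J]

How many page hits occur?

4

S: fault, frames (S)
Q: fault, frames (S Q)
L: fault, frames (S Q L)
J: fault, evict S, frames (Q L J)
Q: hit
S: fault, evict L, frames (J Q S)
L: fault, evict J, frames (Q S L)
B: fault, evict Q, frames (S L B)
J: fault, evict S, frames (L B J)
M: fault, evict L, frames (B J M)
J: hit
B: hit
S: fault, evict M, frames (J B S)
J: hit
Hits: 4.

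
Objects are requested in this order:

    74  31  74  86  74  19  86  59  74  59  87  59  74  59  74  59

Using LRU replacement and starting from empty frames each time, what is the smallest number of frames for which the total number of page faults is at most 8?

3

f=1: 16 faults
f=2: 9 faults
f=3: 7 faults
f=4: 6 faults
f=5: 6 faults
f=6: 6 faults
Smallest f with faults ≤ 8 is 3.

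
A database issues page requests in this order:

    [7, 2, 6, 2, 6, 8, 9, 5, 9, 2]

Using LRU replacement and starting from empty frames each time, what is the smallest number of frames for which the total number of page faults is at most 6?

5

f=1: 10 faults
f=2: 7 faults
f=3: 7 faults
f=4: 7 faults
f=5: 6 faults
f=6: 6 faults
Smallest f with faults ≤ 6 is 5.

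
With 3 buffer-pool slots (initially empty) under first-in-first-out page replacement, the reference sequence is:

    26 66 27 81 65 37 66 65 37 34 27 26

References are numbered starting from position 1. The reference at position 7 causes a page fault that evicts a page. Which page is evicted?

pos 1: 26 → fault, frames {26}
pos 2: 66 → fault, frames {26,66}
pos 3: 27 → fault, frames {26,66,27}
pos 4: 81 → fault, evict 26, frames {66,27,81}
pos 5: 65 → fault, evict 66, frames {27,81,65}
pos 6: 37 → fault, evict 27, frames {81,65,37}
pos 7: 66 → fault, evict 81, frames {65,37,66}
At position 7, page 81 is evicted.

81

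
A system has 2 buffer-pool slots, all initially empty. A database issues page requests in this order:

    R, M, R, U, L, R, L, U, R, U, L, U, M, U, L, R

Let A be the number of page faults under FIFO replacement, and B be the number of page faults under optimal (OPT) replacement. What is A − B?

2

Under FIFO: F F . F F F . F . . F . F F F F → 11 faults.
Under OPT: F F . F F . . F . . F . F . F F → 9 faults.
A − B = 11 − 9 = 2.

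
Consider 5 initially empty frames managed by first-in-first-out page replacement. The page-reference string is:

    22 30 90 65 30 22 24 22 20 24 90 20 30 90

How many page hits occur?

8

22: miss, frames (22)
30: miss, frames (22 30)
90: miss, frames (22 30 90)
65: miss, frames (22 30 90 65)
30: hit
22: hit
24: miss, frames (22 30 90 65 24)
22: hit
20: miss, evict 22, frames (30 90 65 24 20)
24: hit
90: hit
20: hit
30: hit
90: hit
Hits: 8.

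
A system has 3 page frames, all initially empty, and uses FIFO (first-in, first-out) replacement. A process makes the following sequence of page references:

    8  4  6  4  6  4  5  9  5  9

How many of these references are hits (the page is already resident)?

5

8 -> fault, frames (8)
4 -> fault, frames (8 4)
6 -> fault, frames (8 4 6)
4 -> hit
6 -> hit
4 -> hit
5 -> fault, evict 8, frames (4 6 5)
9 -> fault, evict 4, frames (6 5 9)
5 -> hit
9 -> hit
Hits: 5.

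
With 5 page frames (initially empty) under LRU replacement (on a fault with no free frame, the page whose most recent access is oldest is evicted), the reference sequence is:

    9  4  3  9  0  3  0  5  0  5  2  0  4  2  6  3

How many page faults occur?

9

9 -> fault, frames (9)
4 -> fault, frames (9 4)
3 -> fault, frames (9 4 3)
9 -> hit
0 -> fault, frames (4 3 9 0)
3 -> hit
0 -> hit
5 -> fault, frames (4 9 3 0 5)
0 -> hit
5 -> hit
2 -> fault, evict 4, frames (9 3 0 5 2)
0 -> hit
4 -> fault, evict 9, frames (3 5 2 0 4)
2 -> hit
6 -> fault, evict 3, frames (5 0 4 2 6)
3 -> fault, evict 5, frames (0 4 2 6 3)
Page faults: 9.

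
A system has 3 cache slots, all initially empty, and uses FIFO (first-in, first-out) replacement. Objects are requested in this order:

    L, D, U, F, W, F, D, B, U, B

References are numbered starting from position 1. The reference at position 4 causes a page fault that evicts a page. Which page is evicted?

pos 1: L: fault, frames [L]
pos 2: D: fault, frames [L, D]
pos 3: U: fault, frames [L, D, U]
pos 4: F: fault, evict L, frames [D, U, F]
At position 4, page L is evicted.

L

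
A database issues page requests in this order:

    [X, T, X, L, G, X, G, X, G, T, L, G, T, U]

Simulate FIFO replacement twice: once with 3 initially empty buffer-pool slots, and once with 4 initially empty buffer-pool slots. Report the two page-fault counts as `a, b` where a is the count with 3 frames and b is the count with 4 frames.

3 frames: F F . F F F . . . F F F . F → 9 faults.
4 frames: F F . F F . . . . . . . . F → 5 faults.
5 < 9: adding a frame reduced faults, as is typical.

9, 5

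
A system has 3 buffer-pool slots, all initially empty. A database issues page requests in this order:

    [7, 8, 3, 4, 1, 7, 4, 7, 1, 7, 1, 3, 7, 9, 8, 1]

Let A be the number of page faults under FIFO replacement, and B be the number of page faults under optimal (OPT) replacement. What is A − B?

2

Under FIFO: F F F F F F . . . . . F . F F F → 10 faults.
Under OPT: F F F F F . . . . . . F . F F . → 8 faults.
A − B = 10 − 8 = 2.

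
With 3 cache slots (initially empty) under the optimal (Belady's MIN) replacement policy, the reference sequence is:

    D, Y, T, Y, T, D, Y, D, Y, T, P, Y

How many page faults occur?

D: fault, frames [D]
Y: fault, frames [D, Y]
T: fault, frames [D, Y, T]
Y: hit
T: hit
D: hit
Y: hit
D: hit
Y: hit
T: hit
P: fault, evict T, frames [D, Y, P]
Y: hit
Page faults: 4.

4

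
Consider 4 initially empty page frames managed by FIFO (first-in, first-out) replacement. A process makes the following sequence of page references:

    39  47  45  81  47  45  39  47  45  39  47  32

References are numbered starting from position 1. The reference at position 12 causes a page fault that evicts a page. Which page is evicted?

pos 1: 39 -> miss, frames [39]
pos 2: 47 -> miss, frames [39, 47]
pos 3: 45 -> miss, frames [39, 47, 45]
pos 4: 81 -> miss, frames [39, 47, 45, 81]
pos 5: 47 -> hit
pos 6: 45 -> hit
pos 7: 39 -> hit
pos 8: 47 -> hit
pos 9: 45 -> hit
pos 10: 39 -> hit
pos 11: 47 -> hit
pos 12: 32 -> miss, evict 39, frames [47, 45, 81, 32]
At position 12, page 39 is evicted.

39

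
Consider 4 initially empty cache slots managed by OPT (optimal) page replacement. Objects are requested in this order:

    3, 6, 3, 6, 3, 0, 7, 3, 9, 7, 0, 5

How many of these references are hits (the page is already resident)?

3 → miss, frames (3)
6 → miss, frames (3 6)
3 → hit
6 → hit
3 → hit
0 → miss, frames (3 6 0)
7 → miss, frames (3 6 0 7)
3 → hit
9 → miss, evict 6, frames (3 0 7 9)
7 → hit
0 → hit
5 → miss, evict 9, frames (3 0 7 5)
Hits: 6.

6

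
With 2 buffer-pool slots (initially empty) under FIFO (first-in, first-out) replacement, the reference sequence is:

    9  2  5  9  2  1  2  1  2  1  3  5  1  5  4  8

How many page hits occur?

5

9 -> miss, frames [9]
2 -> miss, frames [9, 2]
5 -> miss, evict 9, frames [2, 5]
9 -> miss, evict 2, frames [5, 9]
2 -> miss, evict 5, frames [9, 2]
1 -> miss, evict 9, frames [2, 1]
2 -> hit
1 -> hit
2 -> hit
1 -> hit
3 -> miss, evict 2, frames [1, 3]
5 -> miss, evict 1, frames [3, 5]
1 -> miss, evict 3, frames [5, 1]
5 -> hit
4 -> miss, evict 5, frames [1, 4]
8 -> miss, evict 1, frames [4, 8]
Hits: 5.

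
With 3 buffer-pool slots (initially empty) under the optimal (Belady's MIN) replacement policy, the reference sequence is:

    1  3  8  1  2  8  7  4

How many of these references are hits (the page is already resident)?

1 → fault, frames (1)
3 → fault, frames (1 3)
8 → fault, frames (1 3 8)
1 → hit
2 → fault, evict 3, frames (1 8 2)
8 → hit
7 → fault, evict 2, frames (1 8 7)
4 → fault, evict 7, frames (1 8 4)
Hits: 2.

2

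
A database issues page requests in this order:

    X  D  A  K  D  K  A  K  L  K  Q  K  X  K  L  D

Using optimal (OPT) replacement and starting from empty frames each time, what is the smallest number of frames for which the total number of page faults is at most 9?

3

f=1: 16 faults
f=2: 10 faults
f=3: 8 faults
f=4: 7 faults
f=5: 6 faults
f=6: 6 faults
Smallest f with faults ≤ 9 is 3.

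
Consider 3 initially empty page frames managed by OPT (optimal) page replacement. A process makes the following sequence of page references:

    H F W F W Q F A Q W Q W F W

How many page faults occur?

6

H → fault, frames [H]
F → fault, frames [H, F]
W → fault, frames [H, F, W]
F → hit
W → hit
Q → fault, evict H, frames [F, W, Q]
F → hit
A → fault, evict F, frames [W, Q, A]
Q → hit
W → hit
Q → hit
W → hit
F → fault, evict A, frames [W, Q, F]
W → hit
Page faults: 6.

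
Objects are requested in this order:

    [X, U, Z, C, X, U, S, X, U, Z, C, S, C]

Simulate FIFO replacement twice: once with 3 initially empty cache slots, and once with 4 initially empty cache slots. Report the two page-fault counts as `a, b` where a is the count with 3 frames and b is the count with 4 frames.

3 frames: F F F F F F F . . F F . . → 9 faults.
4 frames: F F F F . . F F F F F F . → 10 faults.
10 > 9: adding a frame increased faults — Belady's anomaly.

9, 10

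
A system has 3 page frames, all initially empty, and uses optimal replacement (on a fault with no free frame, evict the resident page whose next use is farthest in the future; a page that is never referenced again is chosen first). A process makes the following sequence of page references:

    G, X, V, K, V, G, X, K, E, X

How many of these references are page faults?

G -> fault, frames {G}
X -> fault, frames {G,X}
V -> fault, frames {G,X,V}
K -> fault, evict X, frames {G,V,K}
V -> hit
G -> hit
X -> fault, evict V, frames {G,K,X}
K -> hit
E -> fault, evict K, frames {G,X,E}
X -> hit
Page faults: 6.

6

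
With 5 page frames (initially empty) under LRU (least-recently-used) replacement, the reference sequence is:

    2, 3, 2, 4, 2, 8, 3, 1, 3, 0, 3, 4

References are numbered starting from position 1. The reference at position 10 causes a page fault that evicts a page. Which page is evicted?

pos 1: 2 → miss, frames [2]
pos 2: 3 → miss, frames [2, 3]
pos 3: 2 → hit
pos 4: 4 → miss, frames [3, 2, 4]
pos 5: 2 → hit
pos 6: 8 → miss, frames [3, 4, 2, 8]
pos 7: 3 → hit
pos 8: 1 → miss, frames [4, 2, 8, 3, 1]
pos 9: 3 → hit
pos 10: 0 → miss, evict 4, frames [2, 8, 1, 3, 0]
At position 10, page 4 is evicted.

4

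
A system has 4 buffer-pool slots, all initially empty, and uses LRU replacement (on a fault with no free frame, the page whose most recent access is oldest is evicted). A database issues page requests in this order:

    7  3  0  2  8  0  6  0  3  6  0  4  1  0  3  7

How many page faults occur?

11

7: miss, frames [7]
3: miss, frames [7, 3]
0: miss, frames [7, 3, 0]
2: miss, frames [7, 3, 0, 2]
8: miss, evict 7, frames [3, 0, 2, 8]
0: hit
6: miss, evict 3, frames [2, 8, 0, 6]
0: hit
3: miss, evict 2, frames [8, 6, 0, 3]
6: hit
0: hit
4: miss, evict 8, frames [3, 6, 0, 4]
1: miss, evict 3, frames [6, 0, 4, 1]
0: hit
3: miss, evict 6, frames [4, 1, 0, 3]
7: miss, evict 4, frames [1, 0, 3, 7]
Page faults: 11.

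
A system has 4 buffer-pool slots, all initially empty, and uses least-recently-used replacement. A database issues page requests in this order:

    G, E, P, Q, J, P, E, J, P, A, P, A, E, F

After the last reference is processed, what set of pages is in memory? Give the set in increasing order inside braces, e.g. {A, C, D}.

G -> miss, frames {G}
E -> miss, frames {G,E}
P -> miss, frames {G,E,P}
Q -> miss, frames {G,E,P,Q}
J -> miss, evict G, frames {E,P,Q,J}
P -> hit
E -> hit
J -> hit
P -> hit
A -> miss, evict Q, frames {E,J,P,A}
P -> hit
A -> hit
E -> hit
F -> miss, evict J, frames {P,A,E,F}

{A, E, F, P}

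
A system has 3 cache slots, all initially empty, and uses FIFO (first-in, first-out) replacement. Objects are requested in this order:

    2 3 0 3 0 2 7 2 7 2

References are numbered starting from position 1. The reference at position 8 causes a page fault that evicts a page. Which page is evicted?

pos 1: 2 -> miss, frames {2}
pos 2: 3 -> miss, frames {2,3}
pos 3: 0 -> miss, frames {2,3,0}
pos 4: 3 -> hit
pos 5: 0 -> hit
pos 6: 2 -> hit
pos 7: 7 -> miss, evict 2, frames {3,0,7}
pos 8: 2 -> miss, evict 3, frames {0,7,2}
At position 8, page 3 is evicted.

3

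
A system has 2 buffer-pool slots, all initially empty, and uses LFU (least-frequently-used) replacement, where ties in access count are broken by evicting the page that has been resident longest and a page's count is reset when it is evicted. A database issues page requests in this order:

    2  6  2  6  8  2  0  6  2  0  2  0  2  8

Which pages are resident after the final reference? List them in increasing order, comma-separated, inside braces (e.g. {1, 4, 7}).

2 -> fault, frames (2)
6 -> fault, frames (2 6)
2 -> hit
6 -> hit
8 -> fault, evict 2, frames (6 8)
2 -> fault, evict 8, frames (6 2)
0 -> fault, evict 2, frames (6 0)
6 -> hit
2 -> fault, evict 0, frames (6 2)
0 -> fault, evict 2, frames (6 0)
2 -> fault, evict 0, frames (6 2)
0 -> fault, evict 2, frames (6 0)
2 -> fault, evict 0, frames (6 2)
8 -> fault, evict 2, frames (6 8)

{6, 8}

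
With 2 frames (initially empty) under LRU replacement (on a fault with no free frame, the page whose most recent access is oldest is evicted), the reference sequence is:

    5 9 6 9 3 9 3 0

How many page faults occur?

5 → miss, frames {5}
9 → miss, frames {5,9}
6 → miss, evict 5, frames {9,6}
9 → hit
3 → miss, evict 6, frames {9,3}
9 → hit
3 → hit
0 → miss, evict 9, frames {3,0}
Page faults: 5.

5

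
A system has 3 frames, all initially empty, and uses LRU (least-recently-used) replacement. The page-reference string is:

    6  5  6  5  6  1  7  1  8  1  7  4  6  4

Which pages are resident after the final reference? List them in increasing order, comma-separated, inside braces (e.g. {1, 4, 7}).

{4, 6, 7}

6 -> fault, frames [6]
5 -> fault, frames [6, 5]
6 -> hit
5 -> hit
6 -> hit
1 -> fault, frames [5, 6, 1]
7 -> fault, evict 5, frames [6, 1, 7]
1 -> hit
8 -> fault, evict 6, frames [7, 1, 8]
1 -> hit
7 -> hit
4 -> fault, evict 8, frames [1, 7, 4]
6 -> fault, evict 1, frames [7, 4, 6]
4 -> hit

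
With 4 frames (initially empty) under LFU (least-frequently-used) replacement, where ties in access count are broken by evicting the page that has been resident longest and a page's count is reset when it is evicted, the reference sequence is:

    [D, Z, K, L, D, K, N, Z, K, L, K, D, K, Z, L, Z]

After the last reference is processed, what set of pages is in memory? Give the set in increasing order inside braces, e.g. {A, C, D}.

D → fault, frames [D]
Z → fault, frames [D, Z]
K → fault, frames [D, Z, K]
L → fault, frames [D, Z, K, L]
D → hit
K → hit
N → fault, evict Z, frames [D, K, L, N]
Z → fault, evict L, frames [D, K, N, Z]
K → hit
L → fault, evict N, frames [D, K, Z, L]
K → hit
D → hit
K → hit
Z → hit
L → hit
Z → hit

{D, K, L, Z}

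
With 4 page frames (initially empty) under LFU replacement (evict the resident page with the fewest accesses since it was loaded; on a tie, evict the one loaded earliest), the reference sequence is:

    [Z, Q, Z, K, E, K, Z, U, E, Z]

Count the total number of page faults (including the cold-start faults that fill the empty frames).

Z -> fault, frames [Z]
Q -> fault, frames [Z, Q]
Z -> hit
K -> fault, frames [Z, Q, K]
E -> fault, frames [Z, Q, K, E]
K -> hit
Z -> hit
U -> fault, evict Q, frames [Z, K, E, U]
E -> hit
Z -> hit
Page faults: 5.

5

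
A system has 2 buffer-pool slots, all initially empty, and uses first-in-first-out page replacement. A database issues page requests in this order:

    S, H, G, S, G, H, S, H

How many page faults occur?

S -> miss, frames {S}
H -> miss, frames {S,H}
G -> miss, evict S, frames {H,G}
S -> miss, evict H, frames {G,S}
G -> hit
H -> miss, evict G, frames {S,H}
S -> hit
H -> hit
Page faults: 5.

5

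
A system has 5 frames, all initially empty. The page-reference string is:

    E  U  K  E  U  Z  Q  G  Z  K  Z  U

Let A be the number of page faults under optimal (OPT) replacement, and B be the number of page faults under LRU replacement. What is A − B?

Under OPT: F F F . . F F F . . . . → 6 faults.
Under LRU: F F F . . F F F . F . . → 7 faults.
A − B = 6 − 7 = -1.

-1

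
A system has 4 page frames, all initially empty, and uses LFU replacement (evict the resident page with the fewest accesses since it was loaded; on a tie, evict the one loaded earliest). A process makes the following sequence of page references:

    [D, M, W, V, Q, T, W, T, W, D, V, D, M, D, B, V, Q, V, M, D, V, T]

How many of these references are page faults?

D → miss, frames [D]
M → miss, frames [D, M]
W → miss, frames [D, M, W]
V → miss, frames [D, M, W, V]
Q → miss, evict D, frames [M, W, V, Q]
T → miss, evict M, frames [W, V, Q, T]
W → hit
T → hit
W → hit
D → miss, evict V, frames [W, Q, T, D]
V → miss, evict Q, frames [W, T, D, V]
D → hit
M → miss, evict V, frames [W, T, D, M]
D → hit
B → miss, evict M, frames [W, T, D, B]
V → miss, evict B, frames [W, T, D, V]
Q → miss, evict V, frames [W, T, D, Q]
V → miss, evict Q, frames [W, T, D, V]
M → miss, evict V, frames [W, T, D, M]
D → hit
V → miss, evict M, frames [W, T, D, V]
T → hit
Page faults: 15.

15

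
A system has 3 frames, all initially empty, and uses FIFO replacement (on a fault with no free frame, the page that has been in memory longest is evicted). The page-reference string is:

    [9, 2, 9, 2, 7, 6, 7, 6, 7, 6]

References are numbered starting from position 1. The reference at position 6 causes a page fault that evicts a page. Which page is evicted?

9

pos 1: 9: miss, frames {9}
pos 2: 2: miss, frames {9,2}
pos 3: 9: hit
pos 4: 2: hit
pos 5: 7: miss, frames {9,2,7}
pos 6: 6: miss, evict 9, frames {2,7,6}
At position 6, page 9 is evicted.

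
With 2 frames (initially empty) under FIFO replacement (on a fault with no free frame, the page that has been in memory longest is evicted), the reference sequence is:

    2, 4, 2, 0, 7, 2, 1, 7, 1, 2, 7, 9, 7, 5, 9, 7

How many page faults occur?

2 -> fault, frames (2)
4 -> fault, frames (2 4)
2 -> hit
0 -> fault, evict 2, frames (4 0)
7 -> fault, evict 4, frames (0 7)
2 -> fault, evict 0, frames (7 2)
1 -> fault, evict 7, frames (2 1)
7 -> fault, evict 2, frames (1 7)
1 -> hit
2 -> fault, evict 1, frames (7 2)
7 -> hit
9 -> fault, evict 7, frames (2 9)
7 -> fault, evict 2, frames (9 7)
5 -> fault, evict 9, frames (7 5)
9 -> fault, evict 7, frames (5 9)
7 -> fault, evict 5, frames (9 7)
Page faults: 13.

13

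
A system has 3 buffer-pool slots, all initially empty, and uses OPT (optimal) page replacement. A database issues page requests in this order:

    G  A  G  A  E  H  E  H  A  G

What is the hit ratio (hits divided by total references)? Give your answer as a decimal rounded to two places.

0.50

G → miss, frames (G)
A → miss, frames (G A)
G → hit
A → hit
E → miss, frames (G A E)
H → miss, evict G, frames (A E H)
E → hit
H → hit
A → hit
G → miss, evict H, frames (A E G)
Hits: 5 of 10 references → 5/10 = 0.5000.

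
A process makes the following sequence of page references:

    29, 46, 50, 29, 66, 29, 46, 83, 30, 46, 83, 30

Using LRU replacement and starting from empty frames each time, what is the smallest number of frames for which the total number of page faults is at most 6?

f=1: 12 faults
f=2: 11 faults
f=3: 7 faults
f=4: 6 faults
f=5: 6 faults
f=6: 6 faults
Smallest f with faults ≤ 6 is 4.

4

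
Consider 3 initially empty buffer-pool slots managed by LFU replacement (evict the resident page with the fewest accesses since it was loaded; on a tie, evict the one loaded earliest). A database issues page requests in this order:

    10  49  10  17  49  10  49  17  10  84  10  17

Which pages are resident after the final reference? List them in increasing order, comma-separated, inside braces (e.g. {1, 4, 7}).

{10, 17, 49}

10 → fault, frames [10]
49 → fault, frames [10, 49]
10 → hit
17 → fault, frames [10, 49, 17]
49 → hit
10 → hit
49 → hit
17 → hit
10 → hit
84 → fault, evict 17, frames [10, 49, 84]
10 → hit
17 → fault, evict 84, frames [10, 49, 17]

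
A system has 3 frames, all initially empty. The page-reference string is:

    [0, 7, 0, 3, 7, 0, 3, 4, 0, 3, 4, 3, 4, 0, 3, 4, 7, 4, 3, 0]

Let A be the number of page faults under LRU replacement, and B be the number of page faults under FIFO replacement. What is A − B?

Under LRU: F F . F . . . F . . . . . . . . F . . F → 6 faults.
Under FIFO: F F . F . . . F F . . . . . . . F . F . → 7 faults.
A − B = 6 − 7 = -1.

-1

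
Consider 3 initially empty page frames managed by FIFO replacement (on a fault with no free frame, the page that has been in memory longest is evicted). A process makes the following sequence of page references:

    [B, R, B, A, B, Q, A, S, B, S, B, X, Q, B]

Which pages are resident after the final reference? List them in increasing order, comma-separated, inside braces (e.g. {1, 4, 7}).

B: fault, frames (B)
R: fault, frames (B R)
B: hit
A: fault, frames (B R A)
B: hit
Q: fault, evict B, frames (R A Q)
A: hit
S: fault, evict R, frames (A Q S)
B: fault, evict A, frames (Q S B)
S: hit
B: hit
X: fault, evict Q, frames (S B X)
Q: fault, evict S, frames (B X Q)
B: hit

{B, Q, X}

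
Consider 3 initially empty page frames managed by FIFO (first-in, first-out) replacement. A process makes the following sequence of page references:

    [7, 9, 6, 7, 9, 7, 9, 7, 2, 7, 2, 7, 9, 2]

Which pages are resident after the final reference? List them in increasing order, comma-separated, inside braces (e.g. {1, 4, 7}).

7: miss, frames [7]
9: miss, frames [7, 9]
6: miss, frames [7, 9, 6]
7: hit
9: hit
7: hit
9: hit
7: hit
2: miss, evict 7, frames [9, 6, 2]
7: miss, evict 9, frames [6, 2, 7]
2: hit
7: hit
9: miss, evict 6, frames [2, 7, 9]
2: hit

{2, 7, 9}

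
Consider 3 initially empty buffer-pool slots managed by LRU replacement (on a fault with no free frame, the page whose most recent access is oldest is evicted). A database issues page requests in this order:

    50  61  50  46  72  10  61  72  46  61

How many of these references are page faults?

50 → fault, frames (50)
61 → fault, frames (50 61)
50 → hit
46 → fault, frames (61 50 46)
72 → fault, evict 61, frames (50 46 72)
10 → fault, evict 50, frames (46 72 10)
61 → fault, evict 46, frames (72 10 61)
72 → hit
46 → fault, evict 10, frames (61 72 46)
61 → hit
Page faults: 7.

7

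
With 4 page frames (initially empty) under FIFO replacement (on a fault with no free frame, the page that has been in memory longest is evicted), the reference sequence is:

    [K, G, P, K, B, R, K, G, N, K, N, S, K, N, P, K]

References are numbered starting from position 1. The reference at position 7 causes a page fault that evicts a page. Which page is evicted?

pos 1: K → miss, frames [K]
pos 2: G → miss, frames [K, G]
pos 3: P → miss, frames [K, G, P]
pos 4: K → hit
pos 5: B → miss, frames [K, G, P, B]
pos 6: R → miss, evict K, frames [G, P, B, R]
pos 7: K → miss, evict G, frames [P, B, R, K]
At position 7, page G is evicted.

G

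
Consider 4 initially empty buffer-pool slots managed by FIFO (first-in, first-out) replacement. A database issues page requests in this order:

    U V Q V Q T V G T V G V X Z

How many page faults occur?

7

U -> fault, frames {U}
V -> fault, frames {U,V}
Q -> fault, frames {U,V,Q}
V -> hit
Q -> hit
T -> fault, frames {U,V,Q,T}
V -> hit
G -> fault, evict U, frames {V,Q,T,G}
T -> hit
V -> hit
G -> hit
V -> hit
X -> fault, evict V, frames {Q,T,G,X}
Z -> fault, evict Q, frames {T,G,X,Z}
Page faults: 7.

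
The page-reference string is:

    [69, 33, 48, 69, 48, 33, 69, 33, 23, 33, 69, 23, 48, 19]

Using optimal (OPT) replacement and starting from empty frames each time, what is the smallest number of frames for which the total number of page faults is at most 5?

f=1: 14 faults
f=2: 8 faults
f=3: 6 faults
f=4: 5 faults
f=5: 5 faults
Smallest f with faults ≤ 5 is 4.

4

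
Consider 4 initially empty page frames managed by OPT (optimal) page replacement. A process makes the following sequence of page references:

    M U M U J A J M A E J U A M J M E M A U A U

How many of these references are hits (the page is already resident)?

M -> miss, frames (M)
U -> miss, frames (M U)
M -> hit
U -> hit
J -> miss, frames (M U J)
A -> miss, frames (M U J A)
J -> hit
M -> hit
A -> hit
E -> miss, evict M, frames (U J A E)
J -> hit
U -> hit
A -> hit
M -> miss, evict U, frames (J A E M)
J -> hit
M -> hit
E -> hit
M -> hit
A -> hit
U -> miss, evict M, frames (J A E U)
A -> hit
U -> hit
Hits: 15.

15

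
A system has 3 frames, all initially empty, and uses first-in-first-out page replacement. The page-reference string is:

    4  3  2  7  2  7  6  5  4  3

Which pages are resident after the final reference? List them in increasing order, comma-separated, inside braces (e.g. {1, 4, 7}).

4 -> miss, frames (4)
3 -> miss, frames (4 3)
2 -> miss, frames (4 3 2)
7 -> miss, evict 4, frames (3 2 7)
2 -> hit
7 -> hit
6 -> miss, evict 3, frames (2 7 6)
5 -> miss, evict 2, frames (7 6 5)
4 -> miss, evict 7, frames (6 5 4)
3 -> miss, evict 6, frames (5 4 3)

{3, 4, 5}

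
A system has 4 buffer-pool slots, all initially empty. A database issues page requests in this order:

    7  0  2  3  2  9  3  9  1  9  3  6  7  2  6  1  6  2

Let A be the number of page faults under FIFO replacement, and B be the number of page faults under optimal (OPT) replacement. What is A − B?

1

Under FIFO: F F F F . F . . F . . F F F . . . . → 9 faults.
Under OPT: F F F F . F . . F . . F . F . . . . → 8 faults.
A − B = 9 − 8 = 1.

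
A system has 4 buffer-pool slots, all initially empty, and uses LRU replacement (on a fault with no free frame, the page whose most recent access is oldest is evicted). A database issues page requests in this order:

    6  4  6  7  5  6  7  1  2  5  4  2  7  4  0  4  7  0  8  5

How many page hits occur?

8

6 -> fault, frames (6)
4 -> fault, frames (6 4)
6 -> hit
7 -> fault, frames (4 6 7)
5 -> fault, frames (4 6 7 5)
6 -> hit
7 -> hit
1 -> fault, evict 4, frames (5 6 7 1)
2 -> fault, evict 5, frames (6 7 1 2)
5 -> fault, evict 6, frames (7 1 2 5)
4 -> fault, evict 7, frames (1 2 5 4)
2 -> hit
7 -> fault, evict 1, frames (5 4 2 7)
4 -> hit
0 -> fault, evict 5, frames (2 7 4 0)
4 -> hit
7 -> hit
0 -> hit
8 -> fault, evict 2, frames (4 7 0 8)
5 -> fault, evict 4, frames (7 0 8 5)
Hits: 8.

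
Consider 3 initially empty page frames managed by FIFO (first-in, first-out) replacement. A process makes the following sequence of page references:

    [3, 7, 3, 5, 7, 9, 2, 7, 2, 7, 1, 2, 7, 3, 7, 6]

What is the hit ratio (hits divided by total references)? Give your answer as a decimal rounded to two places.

0.44

3: fault, frames (3)
7: fault, frames (3 7)
3: hit
5: fault, frames (3 7 5)
7: hit
9: fault, evict 3, frames (7 5 9)
2: fault, evict 7, frames (5 9 2)
7: fault, evict 5, frames (9 2 7)
2: hit
7: hit
1: fault, evict 9, frames (2 7 1)
2: hit
7: hit
3: fault, evict 2, frames (7 1 3)
7: hit
6: fault, evict 7, frames (1 3 6)
Hits: 7 of 16 references → 7/16 = 0.4375.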